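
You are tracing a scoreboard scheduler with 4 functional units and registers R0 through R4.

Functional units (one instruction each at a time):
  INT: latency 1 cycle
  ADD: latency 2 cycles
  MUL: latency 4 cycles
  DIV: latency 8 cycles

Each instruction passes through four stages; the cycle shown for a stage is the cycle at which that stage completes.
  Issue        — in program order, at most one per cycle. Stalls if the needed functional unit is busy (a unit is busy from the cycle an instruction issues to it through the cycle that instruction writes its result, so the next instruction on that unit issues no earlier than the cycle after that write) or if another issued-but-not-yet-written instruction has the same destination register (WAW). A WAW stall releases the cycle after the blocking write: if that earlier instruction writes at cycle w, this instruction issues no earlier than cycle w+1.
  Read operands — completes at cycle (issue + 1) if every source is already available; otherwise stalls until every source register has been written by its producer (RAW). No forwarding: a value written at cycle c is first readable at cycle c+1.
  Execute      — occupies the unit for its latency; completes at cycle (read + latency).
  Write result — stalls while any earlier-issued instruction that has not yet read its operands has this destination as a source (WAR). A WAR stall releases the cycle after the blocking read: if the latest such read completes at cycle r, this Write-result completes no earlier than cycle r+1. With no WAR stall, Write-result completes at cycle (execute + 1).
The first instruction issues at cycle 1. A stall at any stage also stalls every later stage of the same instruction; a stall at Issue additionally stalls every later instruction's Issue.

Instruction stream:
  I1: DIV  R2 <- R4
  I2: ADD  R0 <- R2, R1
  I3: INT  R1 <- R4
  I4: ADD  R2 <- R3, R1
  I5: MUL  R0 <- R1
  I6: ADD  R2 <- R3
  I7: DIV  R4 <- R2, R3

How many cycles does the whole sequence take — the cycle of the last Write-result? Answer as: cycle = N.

cycle = 35

I1 -> (1, 2, 10, 11)
I2 -> (2, 12, 14, 15)  // RAW R2: wait I1 write@11
I3 -> (3, 4, 5, 13)  // WAR R1: wait I2 read@12
I4 -> (16, 17, 19, 20)  // struct: ADD busy until I2 writes@15
I5 -> (17, 18, 22, 23)
I6 -> (21, 22, 24, 25)  // struct: ADD busy until I4 writes@20
I7 -> (22, 26, 34, 35)  // RAW R2: wait I6 write@25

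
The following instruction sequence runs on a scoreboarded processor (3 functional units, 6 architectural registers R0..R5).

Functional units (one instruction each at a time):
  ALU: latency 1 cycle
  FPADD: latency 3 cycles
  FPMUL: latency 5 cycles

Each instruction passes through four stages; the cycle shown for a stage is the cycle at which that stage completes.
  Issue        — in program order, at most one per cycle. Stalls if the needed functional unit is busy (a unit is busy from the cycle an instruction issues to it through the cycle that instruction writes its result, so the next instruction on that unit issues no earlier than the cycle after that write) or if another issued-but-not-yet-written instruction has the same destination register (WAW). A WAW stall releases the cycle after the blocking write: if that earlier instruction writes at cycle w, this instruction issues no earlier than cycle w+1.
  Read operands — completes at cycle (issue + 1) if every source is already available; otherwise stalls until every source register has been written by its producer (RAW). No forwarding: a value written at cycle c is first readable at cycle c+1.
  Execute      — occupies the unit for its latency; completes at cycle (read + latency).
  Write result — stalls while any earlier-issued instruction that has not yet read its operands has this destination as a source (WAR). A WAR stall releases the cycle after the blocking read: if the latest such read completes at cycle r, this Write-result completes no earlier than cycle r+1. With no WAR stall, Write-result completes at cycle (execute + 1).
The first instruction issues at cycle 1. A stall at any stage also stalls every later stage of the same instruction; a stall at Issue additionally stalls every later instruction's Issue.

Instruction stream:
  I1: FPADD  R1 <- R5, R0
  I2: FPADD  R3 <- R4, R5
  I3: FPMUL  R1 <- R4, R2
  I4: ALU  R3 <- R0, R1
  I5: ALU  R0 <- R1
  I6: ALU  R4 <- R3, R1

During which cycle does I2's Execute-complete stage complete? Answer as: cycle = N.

cycle = 11

[I1] 1/2/5/6
[I2] 7/8/11/12  (struct: FPADD busy until I1 writes@6)
[I3] 8/9/14/15
[I4] 13/16/17/18  (WAW R3: wait I2 write@12; RAW R1: wait I3 write@15)
[I5] 19/20/21/22  (struct: ALU busy until I4 writes@18)
[I6] 23/24/25/26  (struct: ALU busy until I5 writes@22)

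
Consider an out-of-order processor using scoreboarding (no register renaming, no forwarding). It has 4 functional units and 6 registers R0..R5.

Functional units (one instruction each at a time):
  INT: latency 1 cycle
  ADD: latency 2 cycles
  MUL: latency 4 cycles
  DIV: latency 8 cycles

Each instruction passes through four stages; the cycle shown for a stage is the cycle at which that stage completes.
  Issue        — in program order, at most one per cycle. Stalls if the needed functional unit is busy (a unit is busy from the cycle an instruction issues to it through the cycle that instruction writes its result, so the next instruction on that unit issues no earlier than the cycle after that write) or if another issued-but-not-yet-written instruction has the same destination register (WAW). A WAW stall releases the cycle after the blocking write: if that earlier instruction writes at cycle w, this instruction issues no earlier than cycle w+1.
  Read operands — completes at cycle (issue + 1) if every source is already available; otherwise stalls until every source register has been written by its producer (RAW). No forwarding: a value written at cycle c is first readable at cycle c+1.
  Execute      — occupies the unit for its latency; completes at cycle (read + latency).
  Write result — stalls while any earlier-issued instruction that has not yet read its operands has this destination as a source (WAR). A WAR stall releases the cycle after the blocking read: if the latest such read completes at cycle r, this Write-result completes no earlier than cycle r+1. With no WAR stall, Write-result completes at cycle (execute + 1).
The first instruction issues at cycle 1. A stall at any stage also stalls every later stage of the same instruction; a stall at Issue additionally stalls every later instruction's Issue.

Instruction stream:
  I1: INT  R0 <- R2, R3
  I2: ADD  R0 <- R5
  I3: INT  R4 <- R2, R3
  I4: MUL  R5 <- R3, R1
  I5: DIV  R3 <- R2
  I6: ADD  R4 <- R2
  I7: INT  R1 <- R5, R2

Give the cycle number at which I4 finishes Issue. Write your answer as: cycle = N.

I1  is:1  ro:2  ex:3  wr:4
I2  is:5  ro:6  ex:8  wr:9  — WAW R0: wait I1 write@4
I3  is:6  ro:7  ex:8  wr:9
I4  is:7  ro:8  ex:12  wr:13
I5  is:8  ro:9  ex:17  wr:18
I6  is:10  ro:11  ex:13  wr:14  — WAW R4: wait I3 write@9
I7  is:11  ro:14  ex:15  wr:16  — RAW R5: wait I4 write@13

cycle = 7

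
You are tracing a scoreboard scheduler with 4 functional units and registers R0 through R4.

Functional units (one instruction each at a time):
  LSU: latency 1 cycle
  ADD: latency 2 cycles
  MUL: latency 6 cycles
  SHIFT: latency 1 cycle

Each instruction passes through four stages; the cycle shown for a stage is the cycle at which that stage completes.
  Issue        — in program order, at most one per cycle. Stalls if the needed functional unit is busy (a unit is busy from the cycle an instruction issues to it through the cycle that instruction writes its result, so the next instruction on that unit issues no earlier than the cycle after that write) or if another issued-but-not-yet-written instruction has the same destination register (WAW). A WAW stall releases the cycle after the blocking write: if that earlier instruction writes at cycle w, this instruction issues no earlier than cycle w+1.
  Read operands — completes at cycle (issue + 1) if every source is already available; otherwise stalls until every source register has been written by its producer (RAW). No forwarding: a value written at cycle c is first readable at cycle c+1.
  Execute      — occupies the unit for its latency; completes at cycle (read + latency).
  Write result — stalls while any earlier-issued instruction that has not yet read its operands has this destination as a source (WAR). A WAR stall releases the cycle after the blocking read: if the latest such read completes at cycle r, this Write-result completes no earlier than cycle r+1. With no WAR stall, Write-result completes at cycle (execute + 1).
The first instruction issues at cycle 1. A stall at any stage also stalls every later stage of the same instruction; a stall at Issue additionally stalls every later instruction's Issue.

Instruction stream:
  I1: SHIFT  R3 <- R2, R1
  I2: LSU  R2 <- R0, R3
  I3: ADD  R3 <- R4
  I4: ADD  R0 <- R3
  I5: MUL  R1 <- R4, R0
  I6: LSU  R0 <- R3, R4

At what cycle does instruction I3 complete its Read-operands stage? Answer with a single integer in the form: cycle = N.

cycle = 6

[I1] 1/2/3/4
[I2] 2/5/6/7  (RAW R3: wait I1 write@4)
[I3] 5/6/8/9  (WAW R3: wait I1 write@4)
[I4] 10/11/13/14  (struct: ADD busy until I3 writes@9)
[I5] 11/15/21/22  (RAW R0: wait I4 write@14)
[I6] 15/16/17/18  (WAW R0: wait I4 write@14)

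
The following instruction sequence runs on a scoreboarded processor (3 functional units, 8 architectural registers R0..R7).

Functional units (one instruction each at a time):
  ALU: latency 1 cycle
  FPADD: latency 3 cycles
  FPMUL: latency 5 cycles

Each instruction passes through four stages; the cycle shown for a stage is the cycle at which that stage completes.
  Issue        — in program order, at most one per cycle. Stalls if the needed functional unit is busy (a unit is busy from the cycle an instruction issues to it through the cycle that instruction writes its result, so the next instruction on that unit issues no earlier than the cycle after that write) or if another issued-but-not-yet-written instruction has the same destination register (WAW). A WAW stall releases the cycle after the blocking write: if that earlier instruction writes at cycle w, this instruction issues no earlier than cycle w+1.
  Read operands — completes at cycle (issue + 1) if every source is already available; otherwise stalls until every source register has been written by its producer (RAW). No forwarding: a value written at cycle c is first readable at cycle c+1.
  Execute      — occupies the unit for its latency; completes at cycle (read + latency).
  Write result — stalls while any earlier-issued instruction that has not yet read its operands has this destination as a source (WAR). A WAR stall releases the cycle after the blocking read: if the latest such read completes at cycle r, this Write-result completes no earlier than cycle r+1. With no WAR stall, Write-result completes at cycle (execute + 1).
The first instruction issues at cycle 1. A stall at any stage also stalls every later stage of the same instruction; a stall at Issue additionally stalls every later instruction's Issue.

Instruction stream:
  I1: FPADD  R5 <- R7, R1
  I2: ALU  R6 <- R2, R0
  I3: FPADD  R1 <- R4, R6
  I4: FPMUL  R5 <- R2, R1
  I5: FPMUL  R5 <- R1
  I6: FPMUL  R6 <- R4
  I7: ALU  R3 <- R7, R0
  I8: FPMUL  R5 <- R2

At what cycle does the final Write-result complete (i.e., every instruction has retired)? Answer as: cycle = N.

cycle = 43

1) issue 1, read 2, done 5, write 6
2) issue 2, read 3, done 4, write 5
3) issue 7, read 8, done 11, write 12  <struct: FPADD busy until I1 writes@6>
4) issue 8, read 13, done 18, write 19  <RAW R1: wait I3 write@12>
5) issue 20, read 21, done 26, write 27  <struct: FPMUL busy until I4 writes@19>
6) issue 28, read 29, done 34, write 35  <struct: FPMUL busy until I5 writes@27>
7) issue 29, read 30, done 31, write 32
8) issue 36, read 37, done 42, write 43  <struct: FPMUL busy until I6 writes@35>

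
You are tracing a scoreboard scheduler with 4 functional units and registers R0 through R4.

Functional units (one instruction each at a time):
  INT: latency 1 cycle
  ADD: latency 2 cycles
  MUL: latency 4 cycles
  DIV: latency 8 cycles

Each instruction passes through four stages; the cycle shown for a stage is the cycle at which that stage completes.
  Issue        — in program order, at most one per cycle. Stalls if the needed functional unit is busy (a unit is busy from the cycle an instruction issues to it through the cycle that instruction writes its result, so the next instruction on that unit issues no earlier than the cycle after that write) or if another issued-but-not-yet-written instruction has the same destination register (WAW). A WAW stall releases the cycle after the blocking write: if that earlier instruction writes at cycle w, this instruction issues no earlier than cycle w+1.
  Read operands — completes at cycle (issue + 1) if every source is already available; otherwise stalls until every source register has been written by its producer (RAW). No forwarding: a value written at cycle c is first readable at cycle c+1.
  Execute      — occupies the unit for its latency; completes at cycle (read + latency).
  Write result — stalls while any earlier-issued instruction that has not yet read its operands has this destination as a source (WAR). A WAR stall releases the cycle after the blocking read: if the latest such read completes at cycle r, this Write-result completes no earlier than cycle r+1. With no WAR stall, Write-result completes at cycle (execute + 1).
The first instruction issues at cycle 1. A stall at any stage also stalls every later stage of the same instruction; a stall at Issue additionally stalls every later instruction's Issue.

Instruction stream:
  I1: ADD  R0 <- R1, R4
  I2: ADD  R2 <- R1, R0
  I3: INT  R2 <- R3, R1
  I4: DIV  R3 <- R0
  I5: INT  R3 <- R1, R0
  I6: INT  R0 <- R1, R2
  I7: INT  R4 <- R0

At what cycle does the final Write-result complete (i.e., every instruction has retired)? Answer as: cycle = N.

cycle = 34

c1: I1→ADD
c2: I1 RO
c4: I1 EX
c5: I1 WR R0
c6: I2→ADD
c7: I2 RO
c9: I2 EX
c10: I2 WR R2
c11: I3→INT
c12: I3 RO | I4→DIV
c13: I3 EX | I4 RO
c14: I3 WR R2
c21: I4 EX
c22: I4 WR R3
c23: I5→INT
c24: I5 RO
c25: I5 EX
c26: I5 WR R3
c27: I6→INT
c28: I6 RO
c29: I6 EX
c30: I6 WR R0
c31: I7→INT
c32: I7 RO
c33: I7 EX
c34: I7 WR R4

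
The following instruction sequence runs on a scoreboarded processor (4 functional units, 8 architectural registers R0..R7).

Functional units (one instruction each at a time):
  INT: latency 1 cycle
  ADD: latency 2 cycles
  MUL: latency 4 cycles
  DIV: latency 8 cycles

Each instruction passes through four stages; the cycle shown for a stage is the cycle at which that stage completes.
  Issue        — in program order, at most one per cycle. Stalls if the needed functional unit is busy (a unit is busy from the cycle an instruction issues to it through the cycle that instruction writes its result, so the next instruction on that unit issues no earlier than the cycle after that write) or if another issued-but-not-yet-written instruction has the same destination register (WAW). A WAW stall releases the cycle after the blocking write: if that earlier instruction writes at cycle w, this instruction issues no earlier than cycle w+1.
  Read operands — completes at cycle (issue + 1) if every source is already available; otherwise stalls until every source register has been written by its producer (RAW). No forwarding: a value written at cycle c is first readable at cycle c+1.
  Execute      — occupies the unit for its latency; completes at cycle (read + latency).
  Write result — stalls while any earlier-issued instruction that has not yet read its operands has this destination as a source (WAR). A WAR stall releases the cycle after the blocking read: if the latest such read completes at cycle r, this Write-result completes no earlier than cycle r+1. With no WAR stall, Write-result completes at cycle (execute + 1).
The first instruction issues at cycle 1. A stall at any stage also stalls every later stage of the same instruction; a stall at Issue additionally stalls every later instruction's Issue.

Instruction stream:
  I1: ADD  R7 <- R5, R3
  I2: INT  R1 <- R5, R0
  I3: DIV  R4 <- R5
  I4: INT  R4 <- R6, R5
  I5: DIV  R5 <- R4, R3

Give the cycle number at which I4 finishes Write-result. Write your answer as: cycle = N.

cycle = 17

I1: IS=1 RO=2 EX=4 WR=5
I2: IS=2 RO=3 EX=4 WR=5
I3: IS=3 RO=4 EX=12 WR=13
I4: IS=14 RO=15 EX=16 WR=17  [WAW R4: wait I3 write@13]
I5: IS=15 RO=18 EX=26 WR=27  [RAW R4: wait I4 write@17]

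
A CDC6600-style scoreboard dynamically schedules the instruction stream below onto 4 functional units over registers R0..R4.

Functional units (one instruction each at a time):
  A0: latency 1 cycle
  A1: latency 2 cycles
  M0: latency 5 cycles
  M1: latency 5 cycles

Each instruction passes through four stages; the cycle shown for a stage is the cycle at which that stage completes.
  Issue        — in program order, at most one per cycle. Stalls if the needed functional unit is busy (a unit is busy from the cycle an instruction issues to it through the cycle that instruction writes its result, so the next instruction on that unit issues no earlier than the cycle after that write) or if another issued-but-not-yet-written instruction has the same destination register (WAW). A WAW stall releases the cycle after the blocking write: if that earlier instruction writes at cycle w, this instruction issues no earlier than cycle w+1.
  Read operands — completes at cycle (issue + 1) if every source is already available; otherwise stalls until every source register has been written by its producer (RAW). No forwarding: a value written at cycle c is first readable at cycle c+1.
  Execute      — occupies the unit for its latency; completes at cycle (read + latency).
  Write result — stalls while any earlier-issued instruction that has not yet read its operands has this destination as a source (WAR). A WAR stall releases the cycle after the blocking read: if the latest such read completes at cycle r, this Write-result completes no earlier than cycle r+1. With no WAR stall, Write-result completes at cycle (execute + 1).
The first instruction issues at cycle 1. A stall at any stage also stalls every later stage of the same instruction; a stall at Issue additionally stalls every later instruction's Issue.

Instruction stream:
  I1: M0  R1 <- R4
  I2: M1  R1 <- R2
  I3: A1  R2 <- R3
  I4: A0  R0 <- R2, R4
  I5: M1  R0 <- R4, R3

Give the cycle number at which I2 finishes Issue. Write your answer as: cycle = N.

I1 -> (1, 2, 7, 8)
I2 -> (9, 10, 15, 16)  // WAW R1: wait I1 write@8
I3 -> (10, 11, 13, 14)
I4 -> (11, 15, 16, 17)  // RAW R2: wait I3 write@14
I5 -> (18, 19, 24, 25)  // WAW R0: wait I4 write@17

cycle = 9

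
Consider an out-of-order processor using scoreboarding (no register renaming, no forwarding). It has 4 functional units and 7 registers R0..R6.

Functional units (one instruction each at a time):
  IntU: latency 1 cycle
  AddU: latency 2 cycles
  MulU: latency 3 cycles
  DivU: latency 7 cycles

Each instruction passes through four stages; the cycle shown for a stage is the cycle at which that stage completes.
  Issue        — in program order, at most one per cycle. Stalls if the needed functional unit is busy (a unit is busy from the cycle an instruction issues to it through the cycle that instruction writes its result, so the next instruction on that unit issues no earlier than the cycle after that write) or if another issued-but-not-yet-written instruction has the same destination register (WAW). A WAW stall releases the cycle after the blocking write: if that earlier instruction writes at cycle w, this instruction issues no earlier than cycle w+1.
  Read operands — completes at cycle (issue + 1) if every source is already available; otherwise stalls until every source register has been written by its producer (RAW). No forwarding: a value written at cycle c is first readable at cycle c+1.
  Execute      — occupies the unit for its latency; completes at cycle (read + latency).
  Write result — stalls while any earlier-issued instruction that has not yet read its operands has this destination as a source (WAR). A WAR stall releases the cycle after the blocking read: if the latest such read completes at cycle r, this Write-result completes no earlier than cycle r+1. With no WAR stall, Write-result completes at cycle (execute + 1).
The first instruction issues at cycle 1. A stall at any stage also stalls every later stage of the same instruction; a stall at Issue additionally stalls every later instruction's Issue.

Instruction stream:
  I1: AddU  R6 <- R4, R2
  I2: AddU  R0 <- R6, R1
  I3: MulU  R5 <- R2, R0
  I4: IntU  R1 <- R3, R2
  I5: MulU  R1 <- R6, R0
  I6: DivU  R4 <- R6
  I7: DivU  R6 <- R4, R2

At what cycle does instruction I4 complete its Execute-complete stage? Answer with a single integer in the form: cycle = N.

cycle = 10

1) issue 1, read 2, done 4, write 5
2) issue 6, read 7, done 9, write 10  <struct: AddU busy until I1 writes@5>
3) issue 7, read 11, done 14, write 15  <RAW R0: wait I2 write@10>
4) issue 8, read 9, done 10, write 11
5) issue 16, read 17, done 20, write 21  <struct: MulU busy until I3 writes@15>
6) issue 17, read 18, done 25, write 26
7) issue 27, read 28, done 35, write 36  <struct: DivU busy until I6 writes@26>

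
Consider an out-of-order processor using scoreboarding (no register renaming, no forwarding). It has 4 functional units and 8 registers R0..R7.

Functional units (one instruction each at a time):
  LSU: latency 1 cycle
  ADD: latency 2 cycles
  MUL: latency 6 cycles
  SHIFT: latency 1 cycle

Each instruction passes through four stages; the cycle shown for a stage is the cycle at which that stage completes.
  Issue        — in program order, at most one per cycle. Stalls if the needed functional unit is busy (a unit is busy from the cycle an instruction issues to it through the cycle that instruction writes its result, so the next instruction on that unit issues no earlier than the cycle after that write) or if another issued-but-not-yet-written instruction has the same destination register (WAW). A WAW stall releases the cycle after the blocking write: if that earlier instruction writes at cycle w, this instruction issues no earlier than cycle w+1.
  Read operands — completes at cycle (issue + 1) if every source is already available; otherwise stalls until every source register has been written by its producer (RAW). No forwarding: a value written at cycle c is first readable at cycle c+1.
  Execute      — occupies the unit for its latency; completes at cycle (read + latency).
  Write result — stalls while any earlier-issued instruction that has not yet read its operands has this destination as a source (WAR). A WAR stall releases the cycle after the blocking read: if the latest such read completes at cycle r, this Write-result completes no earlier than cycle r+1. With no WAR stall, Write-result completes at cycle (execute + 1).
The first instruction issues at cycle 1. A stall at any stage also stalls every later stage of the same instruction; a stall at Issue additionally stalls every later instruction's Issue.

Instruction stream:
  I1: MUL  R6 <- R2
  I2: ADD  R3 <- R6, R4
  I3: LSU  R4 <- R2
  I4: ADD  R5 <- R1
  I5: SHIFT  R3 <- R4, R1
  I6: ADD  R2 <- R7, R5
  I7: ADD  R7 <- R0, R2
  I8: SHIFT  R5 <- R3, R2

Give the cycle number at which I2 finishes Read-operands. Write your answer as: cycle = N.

cycle = 10

I1  is:1  ro:2  ex:8  wr:9
I2  is:2  ro:10  ex:12  wr:13  — RAW R6: wait I1 write@9
I3  is:3  ro:4  ex:5  wr:11  — WAR R4: wait I2 read@10
I4  is:14  ro:15  ex:17  wr:18  — struct: ADD busy until I2 writes@13
I5  is:15  ro:16  ex:17  wr:18
I6  is:19  ro:20  ex:22  wr:23  — struct: ADD busy until I4 writes@18
I7  is:24  ro:25  ex:27  wr:28  — struct: ADD busy until I6 writes@23
I8  is:25  ro:26  ex:27  wr:28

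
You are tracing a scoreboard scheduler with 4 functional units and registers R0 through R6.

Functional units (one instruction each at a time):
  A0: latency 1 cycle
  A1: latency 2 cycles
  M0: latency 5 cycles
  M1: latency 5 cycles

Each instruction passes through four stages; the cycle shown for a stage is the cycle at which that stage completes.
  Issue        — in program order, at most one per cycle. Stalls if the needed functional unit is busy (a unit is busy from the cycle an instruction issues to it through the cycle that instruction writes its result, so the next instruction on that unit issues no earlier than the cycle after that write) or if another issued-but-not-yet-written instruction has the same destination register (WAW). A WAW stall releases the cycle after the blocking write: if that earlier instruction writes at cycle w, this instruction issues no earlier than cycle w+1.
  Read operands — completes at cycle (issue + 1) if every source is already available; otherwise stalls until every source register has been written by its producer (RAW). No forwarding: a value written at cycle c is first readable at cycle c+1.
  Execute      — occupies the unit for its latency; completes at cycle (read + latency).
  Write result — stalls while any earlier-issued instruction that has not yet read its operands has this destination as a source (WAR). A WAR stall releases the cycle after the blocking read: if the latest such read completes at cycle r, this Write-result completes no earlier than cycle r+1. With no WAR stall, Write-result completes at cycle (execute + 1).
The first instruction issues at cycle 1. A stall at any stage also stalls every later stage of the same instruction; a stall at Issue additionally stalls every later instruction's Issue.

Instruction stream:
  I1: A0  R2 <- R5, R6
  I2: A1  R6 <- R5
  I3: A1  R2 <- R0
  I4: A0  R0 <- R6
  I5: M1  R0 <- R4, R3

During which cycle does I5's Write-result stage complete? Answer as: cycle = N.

[1] I1 dispatched to A0
[2] I1 operands ready · I2 dispatched to A1
[3] I1 complete · I2 operands ready
[4] R2←I1
[5] I2 complete
[6] R6←I2
[7] I3 dispatched to A1
[8] I3 operands ready · I4 dispatched to A0
[9] I4 operands ready
[10] I3 complete · I4 complete
[11] R2←I3 · R0←I4
[12] I5 dispatched to M1
[13] I5 operands ready
[18] I5 complete
[19] R0←I5

cycle = 19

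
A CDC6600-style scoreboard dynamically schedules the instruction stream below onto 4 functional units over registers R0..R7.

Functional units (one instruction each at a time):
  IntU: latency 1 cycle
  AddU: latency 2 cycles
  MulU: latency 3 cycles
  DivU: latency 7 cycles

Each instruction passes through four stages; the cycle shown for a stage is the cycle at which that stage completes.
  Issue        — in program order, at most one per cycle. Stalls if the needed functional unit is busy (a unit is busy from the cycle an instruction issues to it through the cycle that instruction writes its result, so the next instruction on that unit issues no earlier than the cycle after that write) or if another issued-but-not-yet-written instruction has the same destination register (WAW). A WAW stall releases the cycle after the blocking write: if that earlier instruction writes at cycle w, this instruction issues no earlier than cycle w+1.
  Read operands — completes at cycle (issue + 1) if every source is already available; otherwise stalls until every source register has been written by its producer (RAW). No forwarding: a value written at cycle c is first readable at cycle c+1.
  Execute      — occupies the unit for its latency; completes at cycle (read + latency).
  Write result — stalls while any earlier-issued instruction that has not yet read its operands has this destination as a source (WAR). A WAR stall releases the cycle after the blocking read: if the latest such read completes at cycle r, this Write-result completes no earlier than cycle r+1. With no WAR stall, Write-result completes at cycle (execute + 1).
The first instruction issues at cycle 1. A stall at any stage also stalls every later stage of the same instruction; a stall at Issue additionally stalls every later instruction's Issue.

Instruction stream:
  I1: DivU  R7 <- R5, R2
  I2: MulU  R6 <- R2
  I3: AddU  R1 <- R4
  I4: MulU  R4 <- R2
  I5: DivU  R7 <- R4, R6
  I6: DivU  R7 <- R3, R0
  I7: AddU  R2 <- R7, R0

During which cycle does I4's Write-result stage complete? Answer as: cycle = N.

[1] issue I1 (DivU)
[2] I1 read-ops, issue I2 (MulU)
[3] I2 read-ops, issue I3 (AddU)
[4] I3 read-ops
[6] I2 finished on MulU, I3 finished on AddU
[7] I2→R6, I3→R1
[8] issue I4 (MulU)
[9] I1 finished on DivU, I4 read-ops
[10] I1→R7
[11] issue I5 (DivU)
[12] I4 finished on MulU
[13] I4→R4
[14] I5 read-ops
[21] I5 finished on DivU
[22] I5→R7
[23] issue I6 (DivU)
[24] I6 read-ops, issue I7 (AddU)
[31] I6 finished on DivU
[32] I6→R7
[33] I7 read-ops
[35] I7 finished on AddU
[36] I7→R2

cycle = 13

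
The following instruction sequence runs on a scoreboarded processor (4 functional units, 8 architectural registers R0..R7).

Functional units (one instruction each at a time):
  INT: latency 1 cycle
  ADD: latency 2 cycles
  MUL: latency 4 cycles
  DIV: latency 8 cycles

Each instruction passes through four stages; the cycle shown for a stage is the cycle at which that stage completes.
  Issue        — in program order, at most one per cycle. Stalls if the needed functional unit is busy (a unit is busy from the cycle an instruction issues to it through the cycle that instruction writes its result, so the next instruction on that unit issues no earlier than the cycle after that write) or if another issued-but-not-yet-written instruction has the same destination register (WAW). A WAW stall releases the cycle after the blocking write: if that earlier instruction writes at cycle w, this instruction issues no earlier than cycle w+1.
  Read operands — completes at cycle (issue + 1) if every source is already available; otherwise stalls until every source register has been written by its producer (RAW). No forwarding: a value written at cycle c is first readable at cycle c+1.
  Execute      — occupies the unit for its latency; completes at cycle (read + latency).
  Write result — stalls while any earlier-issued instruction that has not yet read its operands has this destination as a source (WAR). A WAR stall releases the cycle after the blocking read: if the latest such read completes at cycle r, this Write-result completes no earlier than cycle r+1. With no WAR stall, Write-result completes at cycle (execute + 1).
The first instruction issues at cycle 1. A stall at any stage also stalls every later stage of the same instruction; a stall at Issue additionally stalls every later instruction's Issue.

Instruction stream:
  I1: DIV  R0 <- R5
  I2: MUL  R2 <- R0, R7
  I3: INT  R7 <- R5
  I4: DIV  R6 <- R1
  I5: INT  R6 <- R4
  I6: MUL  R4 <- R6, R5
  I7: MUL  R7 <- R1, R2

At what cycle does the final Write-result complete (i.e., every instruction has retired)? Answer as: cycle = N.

cycle = 39

[1] I1 issues→DIV
[2] I1 reads; I2 issues→MUL
[3] I3 issues→INT
[4] I3 reads
[5] I3 exec-done
[10] I1 exec-done
[11] I1 writes R0
[12] I2 reads; I4 issues→DIV
[13] I3 writes R7; I4 reads
[16] I2 exec-done
[17] I2 writes R2
[21] I4 exec-done
[22] I4 writes R6
[23] I5 issues→INT
[24] I5 reads; I6 issues→MUL
[25] I5 exec-done
[26] I5 writes R6
[27] I6 reads
[31] I6 exec-done
[32] I6 writes R4
[33] I7 issues→MUL
[34] I7 reads
[38] I7 exec-done
[39] I7 writes R7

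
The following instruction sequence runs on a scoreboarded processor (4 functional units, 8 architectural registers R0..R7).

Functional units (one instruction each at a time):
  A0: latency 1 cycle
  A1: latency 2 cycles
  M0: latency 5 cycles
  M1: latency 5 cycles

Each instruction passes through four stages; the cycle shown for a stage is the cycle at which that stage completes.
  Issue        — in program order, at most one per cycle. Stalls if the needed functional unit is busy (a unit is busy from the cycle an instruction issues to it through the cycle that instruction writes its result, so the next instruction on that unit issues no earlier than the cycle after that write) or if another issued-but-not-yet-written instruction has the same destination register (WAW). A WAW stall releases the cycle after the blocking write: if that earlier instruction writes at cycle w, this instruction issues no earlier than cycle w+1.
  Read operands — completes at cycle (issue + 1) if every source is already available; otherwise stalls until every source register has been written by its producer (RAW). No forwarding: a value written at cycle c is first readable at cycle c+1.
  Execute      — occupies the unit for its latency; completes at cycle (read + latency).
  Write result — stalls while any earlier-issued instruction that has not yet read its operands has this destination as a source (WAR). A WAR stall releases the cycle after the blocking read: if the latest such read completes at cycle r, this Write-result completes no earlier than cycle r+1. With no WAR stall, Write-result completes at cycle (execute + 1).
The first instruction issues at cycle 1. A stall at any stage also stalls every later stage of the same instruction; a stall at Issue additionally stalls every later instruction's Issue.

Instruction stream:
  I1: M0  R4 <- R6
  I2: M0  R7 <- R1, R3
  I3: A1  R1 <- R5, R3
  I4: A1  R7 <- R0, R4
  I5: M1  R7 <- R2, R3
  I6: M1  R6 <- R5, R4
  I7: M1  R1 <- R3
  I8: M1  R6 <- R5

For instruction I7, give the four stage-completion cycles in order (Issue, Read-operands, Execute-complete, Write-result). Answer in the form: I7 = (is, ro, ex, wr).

I7 = (38, 39, 44, 45)

I1 -> (1, 2, 7, 8)
I2 -> (9, 10, 15, 16)  // struct: M0 busy until I1 writes@8
I3 -> (10, 11, 13, 14)
I4 -> (17, 18, 20, 21)  // WAW R7: wait I2 write@16
I5 -> (22, 23, 28, 29)  // WAW R7: wait I4 write@21
I6 -> (30, 31, 36, 37)  // struct: M1 busy until I5 writes@29
I7 -> (38, 39, 44, 45)  // struct: M1 busy until I6 writes@37
I8 -> (46, 47, 52, 53)  // struct: M1 busy until I7 writes@45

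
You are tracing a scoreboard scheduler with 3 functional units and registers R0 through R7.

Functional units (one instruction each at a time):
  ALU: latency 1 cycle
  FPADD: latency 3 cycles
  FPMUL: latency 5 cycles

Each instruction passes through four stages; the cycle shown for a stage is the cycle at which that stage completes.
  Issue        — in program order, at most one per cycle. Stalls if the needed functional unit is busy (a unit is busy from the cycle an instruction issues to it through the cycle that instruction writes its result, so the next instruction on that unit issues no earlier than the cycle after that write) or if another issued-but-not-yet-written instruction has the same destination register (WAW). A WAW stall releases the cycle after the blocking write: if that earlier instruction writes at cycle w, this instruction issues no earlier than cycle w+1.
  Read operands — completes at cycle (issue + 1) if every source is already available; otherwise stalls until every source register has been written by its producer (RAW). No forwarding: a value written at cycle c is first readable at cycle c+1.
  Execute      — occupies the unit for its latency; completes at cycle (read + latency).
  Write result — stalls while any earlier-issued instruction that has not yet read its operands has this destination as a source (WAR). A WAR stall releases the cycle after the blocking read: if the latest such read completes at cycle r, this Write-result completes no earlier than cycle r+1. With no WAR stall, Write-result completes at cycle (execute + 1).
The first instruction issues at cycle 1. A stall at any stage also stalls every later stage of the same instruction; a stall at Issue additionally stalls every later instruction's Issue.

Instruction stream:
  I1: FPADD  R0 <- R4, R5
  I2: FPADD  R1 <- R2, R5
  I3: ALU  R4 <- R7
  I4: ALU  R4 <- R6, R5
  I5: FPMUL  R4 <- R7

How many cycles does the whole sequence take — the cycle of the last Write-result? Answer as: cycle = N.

c1: issue I1 (FPADD)
c2: I1 read-ops
c5: I1 finished on FPADD
c6: I1→R0
c7: issue I2 (FPADD)
c8: I2 read-ops · issue I3 (ALU)
c9: I3 read-ops
c10: I3 finished on ALU
c11: I2 finished on FPADD · I3→R4
c12: I2→R1 · issue I4 (ALU)
c13: I4 read-ops
c14: I4 finished on ALU
c15: I4→R4
c16: issue I5 (FPMUL)
c17: I5 read-ops
c22: I5 finished on FPMUL
c23: I5→R4

cycle = 23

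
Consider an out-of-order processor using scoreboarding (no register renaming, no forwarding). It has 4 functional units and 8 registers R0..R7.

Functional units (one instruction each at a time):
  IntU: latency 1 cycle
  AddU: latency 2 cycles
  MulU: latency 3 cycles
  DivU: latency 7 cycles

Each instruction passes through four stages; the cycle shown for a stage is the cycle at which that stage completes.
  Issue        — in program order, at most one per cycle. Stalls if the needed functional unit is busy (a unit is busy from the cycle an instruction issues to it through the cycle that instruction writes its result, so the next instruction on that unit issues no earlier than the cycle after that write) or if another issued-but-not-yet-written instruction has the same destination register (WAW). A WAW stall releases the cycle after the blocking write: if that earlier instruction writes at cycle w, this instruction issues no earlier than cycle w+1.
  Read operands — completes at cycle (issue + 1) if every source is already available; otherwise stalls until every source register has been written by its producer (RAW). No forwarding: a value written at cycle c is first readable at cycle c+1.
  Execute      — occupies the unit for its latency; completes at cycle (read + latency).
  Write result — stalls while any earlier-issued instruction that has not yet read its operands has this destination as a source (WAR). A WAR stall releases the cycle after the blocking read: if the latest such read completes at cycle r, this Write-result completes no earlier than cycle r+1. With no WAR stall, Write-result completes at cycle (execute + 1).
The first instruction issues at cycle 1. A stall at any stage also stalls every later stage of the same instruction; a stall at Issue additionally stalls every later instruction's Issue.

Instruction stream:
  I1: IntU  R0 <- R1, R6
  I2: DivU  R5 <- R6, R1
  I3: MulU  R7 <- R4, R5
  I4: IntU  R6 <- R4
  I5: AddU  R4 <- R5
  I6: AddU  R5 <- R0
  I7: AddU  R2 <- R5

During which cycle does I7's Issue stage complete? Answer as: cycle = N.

cycle = 21

I1: IS=1 RO=2 EX=3 WR=4
I2: IS=2 RO=3 EX=10 WR=11
I3: IS=3 RO=12 EX=15 WR=16  [RAW R5: wait I2 write@11]
I4: IS=5 RO=6 EX=7 WR=8  [struct: IntU busy until I1 writes@4]
I5: IS=6 RO=12 EX=14 WR=15  [RAW R5: wait I2 write@11]
I6: IS=16 RO=17 EX=19 WR=20  [struct: AddU busy until I5 writes@15]
I7: IS=21 RO=22 EX=24 WR=25  [struct: AddU busy until I6 writes@20]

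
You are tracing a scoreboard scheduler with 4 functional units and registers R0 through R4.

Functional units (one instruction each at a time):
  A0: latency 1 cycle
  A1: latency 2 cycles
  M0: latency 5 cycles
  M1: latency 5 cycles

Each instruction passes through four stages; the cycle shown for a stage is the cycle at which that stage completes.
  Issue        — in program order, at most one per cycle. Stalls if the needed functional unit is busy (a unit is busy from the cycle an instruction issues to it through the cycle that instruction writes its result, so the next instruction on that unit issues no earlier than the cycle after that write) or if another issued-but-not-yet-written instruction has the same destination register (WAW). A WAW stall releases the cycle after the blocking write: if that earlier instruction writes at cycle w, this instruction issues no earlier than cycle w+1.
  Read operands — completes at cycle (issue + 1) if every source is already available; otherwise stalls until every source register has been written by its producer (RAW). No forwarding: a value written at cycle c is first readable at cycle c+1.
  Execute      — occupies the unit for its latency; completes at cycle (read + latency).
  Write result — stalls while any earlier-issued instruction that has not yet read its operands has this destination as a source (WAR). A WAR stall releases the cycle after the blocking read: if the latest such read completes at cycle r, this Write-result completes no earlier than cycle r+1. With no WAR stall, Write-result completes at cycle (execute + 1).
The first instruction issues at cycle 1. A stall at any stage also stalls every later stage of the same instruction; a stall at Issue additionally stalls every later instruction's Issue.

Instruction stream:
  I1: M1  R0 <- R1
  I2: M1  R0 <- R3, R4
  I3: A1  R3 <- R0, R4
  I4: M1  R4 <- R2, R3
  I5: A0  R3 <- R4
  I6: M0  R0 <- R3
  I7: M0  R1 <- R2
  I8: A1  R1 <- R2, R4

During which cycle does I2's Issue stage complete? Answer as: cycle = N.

  I1 | 1 | 2 | 7 | 8
  I2 | 9 | 10 | 15 | 16   struct: M1 busy until I1 writes@8
  I3 | 10 | 17 | 19 | 20   RAW R0: wait I2 write@16
  I4 | 17 | 21 | 26 | 27   struct: M1 busy until I2 writes@16 · RAW R3: wait I3 write@20
  I5 | 21 | 28 | 29 | 30   WAW R3: wait I3 write@20 · RAW R4: wait I4 write@27
  I6 | 22 | 31 | 36 | 37   RAW R3: wait I5 write@30
  I7 | 38 | 39 | 44 | 45   struct: M0 busy until I6 writes@37
  I8 | 46 | 47 | 49 | 50   WAW R1: wait I7 write@45

cycle = 9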